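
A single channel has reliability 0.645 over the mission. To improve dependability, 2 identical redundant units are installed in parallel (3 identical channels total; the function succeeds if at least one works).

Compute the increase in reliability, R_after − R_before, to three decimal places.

0.310

R_before = 0.645
R_after = 1 − (1 − 0.645)^3 = 0.955
ΔR = 0.955 − 0.645 = 0.310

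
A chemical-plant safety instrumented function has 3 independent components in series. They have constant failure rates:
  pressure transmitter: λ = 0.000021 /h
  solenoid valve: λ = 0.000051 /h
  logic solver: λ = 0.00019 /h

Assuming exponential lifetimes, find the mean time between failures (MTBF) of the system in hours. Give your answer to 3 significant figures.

Series of exponential components: λ_sys = Σ λ_i
λ_sys = 0.000021 + 0.000051 + 0.00019 = 2.6200e-04 /h
MTBF = 1 / λ_sys = 3820 h

3820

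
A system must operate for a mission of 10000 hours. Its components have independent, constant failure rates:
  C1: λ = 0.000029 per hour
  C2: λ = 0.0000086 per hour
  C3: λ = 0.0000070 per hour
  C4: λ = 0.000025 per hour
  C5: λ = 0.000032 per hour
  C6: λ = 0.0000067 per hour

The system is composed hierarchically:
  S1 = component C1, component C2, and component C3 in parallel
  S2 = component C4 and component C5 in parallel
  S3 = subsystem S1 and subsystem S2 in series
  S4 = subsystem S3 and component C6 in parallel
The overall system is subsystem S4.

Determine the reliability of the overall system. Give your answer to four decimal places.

R(C1) = exp(−0.000029 × 10000) = 0.748264
R(C2) = exp(−0.0000086 × 10000) = 0.917594
R(C3) = exp(−0.0000070 × 10000) = 0.932394
R(C4) = exp(−0.000025 × 10000) = 0.778801
R(C5) = exp(−0.000032 × 10000) = 0.726149
R(C6) = exp(−0.0000067 × 10000) = 0.935195
Parallel (C1, C2, and C3): 1 − (1 − 0.748264)(1 − 0.917594)(1 − 0.932394) = 0.998598
Parallel (C4 and C5): 1 − (1 − 0.778801)(1 − 0.726149) = 0.939424
Series ([0.998598] and [0.939424]): 0.998598 × 0.939424 = 0.938107
Parallel ([0.938107] and C6): 1 − (1 − 0.938107)(1 − 0.935195) = 0.9960

0.9960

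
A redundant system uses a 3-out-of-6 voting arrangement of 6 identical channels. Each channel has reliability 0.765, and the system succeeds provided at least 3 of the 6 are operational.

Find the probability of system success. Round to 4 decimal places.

R = Σ_{i=3}^{6} C(6,i) p^i (1−p)^{6−i} with p = 0.765
C(6,3)·0.765^3·0.235^3 = 0.116203
C(6,4)·0.765^4·0.235^2 = 0.283709
C(6,5)·0.765^5·0.235^1 = 0.369425
C(6,6)·0.765^6·0.235^0 = 0.200433
Sum = 0.9698

0.9698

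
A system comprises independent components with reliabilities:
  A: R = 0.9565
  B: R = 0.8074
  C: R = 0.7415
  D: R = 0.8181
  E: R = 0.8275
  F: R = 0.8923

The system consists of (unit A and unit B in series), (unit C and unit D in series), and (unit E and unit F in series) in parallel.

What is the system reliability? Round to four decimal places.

Series (A and B): 0.956500 × 0.807400 = 0.772278
Series (C and D): 0.741500 × 0.818100 = 0.606621
Series (E and F): 0.827500 × 0.892300 = 0.738378
Parallel ([0.772278], [0.606621], and [0.738378]): 1 − (1 − 0.772278)(1 − 0.606621)(1 − 0.738378) = 0.9766

0.9766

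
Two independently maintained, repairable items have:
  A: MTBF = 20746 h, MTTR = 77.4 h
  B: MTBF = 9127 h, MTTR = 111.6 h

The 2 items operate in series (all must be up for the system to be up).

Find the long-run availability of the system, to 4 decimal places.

A(A) = MTBF/(MTBF+MTTR) = 20746/(20746+77.4) = 0.996283
A(B) = MTBF/(MTBF+MTTR) = 9127/(9127+111.6) = 0.987920
Series availability: 0.996283 × 0.987920 = 0.9842

0.9842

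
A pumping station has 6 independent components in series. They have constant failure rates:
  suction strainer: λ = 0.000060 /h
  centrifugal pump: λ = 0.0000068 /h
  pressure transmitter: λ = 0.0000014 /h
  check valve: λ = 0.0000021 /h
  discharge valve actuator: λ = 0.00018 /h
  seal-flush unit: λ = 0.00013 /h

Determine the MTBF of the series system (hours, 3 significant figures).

2630

Series of exponential components: λ_sys = Σ λ_i
λ_sys = 0.000060 + 0.0000068 + 0.0000014 + 0.0000021 + 0.00018 + 0.00013 = 3.8030e-04 /h
MTBF = 1 / λ_sys = 2630 h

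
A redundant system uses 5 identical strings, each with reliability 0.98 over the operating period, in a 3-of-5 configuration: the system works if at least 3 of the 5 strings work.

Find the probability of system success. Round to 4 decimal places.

0.9999

R = Σ_{i=3}^{5} C(5,i) p^i (1−p)^{5−i} with p = 0.98
C(5,3)·0.98^3·0.02^2 = 0.003765
C(5,4)·0.98^4·0.02^1 = 0.092237
C(5,5)·0.98^5·0.02^0 = 0.903921
Sum = 0.9999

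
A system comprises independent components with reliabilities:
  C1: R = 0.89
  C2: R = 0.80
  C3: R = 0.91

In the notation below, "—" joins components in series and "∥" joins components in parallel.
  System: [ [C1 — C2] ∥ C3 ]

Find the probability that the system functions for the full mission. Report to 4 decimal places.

Series (C1 and C2): 0.890000 × 0.800000 = 0.712000
Parallel ([0.712000] and C3): 1 − (1 − 0.712000)(1 − 0.910000) = 0.9741

0.9741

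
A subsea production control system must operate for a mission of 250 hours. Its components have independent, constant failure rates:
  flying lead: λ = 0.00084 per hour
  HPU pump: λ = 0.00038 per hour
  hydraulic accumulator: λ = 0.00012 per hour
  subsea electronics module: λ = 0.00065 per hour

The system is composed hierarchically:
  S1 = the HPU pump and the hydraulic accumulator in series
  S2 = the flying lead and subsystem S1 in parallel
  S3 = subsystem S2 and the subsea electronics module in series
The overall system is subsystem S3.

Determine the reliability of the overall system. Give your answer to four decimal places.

R(flying lead) = exp(−0.00084 × 250) = 0.810584
R(HPU pump) = exp(−0.00038 × 250) = 0.909373
R(hydraulic accumulator) = exp(−0.00012 × 250) = 0.970446
R(subsea electronics module) = exp(−0.00065 × 250) = 0.850016
Series (HPU pump and hydraulic accumulator): 0.909373 × 0.970446 = 0.882497
Parallel (flying lead and [0.882497]): 1 − (1 − 0.810584)(1 − 0.882497) = 0.977743
Series ([0.977743] and subsea electronics module): 0.977743 × 0.850016 = 0.8311

0.8311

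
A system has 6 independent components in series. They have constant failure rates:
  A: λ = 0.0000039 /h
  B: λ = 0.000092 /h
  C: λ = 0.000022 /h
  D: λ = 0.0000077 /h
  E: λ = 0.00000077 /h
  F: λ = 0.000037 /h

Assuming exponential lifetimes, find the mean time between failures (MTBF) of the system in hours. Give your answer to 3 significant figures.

6120

Series of exponential components: λ_sys = Σ λ_i
λ_sys = 0.0000039 + 0.000092 + 0.000022 + 0.0000077 + 0.00000077 + 0.000037 = 1.6337e-04 /h
MTBF = 1 / λ_sys = 6120 h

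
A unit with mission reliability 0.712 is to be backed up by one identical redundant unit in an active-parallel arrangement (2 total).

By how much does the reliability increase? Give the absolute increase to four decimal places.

0.2051

R_before = 0.712
R_after = 1 − (1 − 0.712)^2 = 0.9171
ΔR = 0.9171 − 0.712 = 0.2051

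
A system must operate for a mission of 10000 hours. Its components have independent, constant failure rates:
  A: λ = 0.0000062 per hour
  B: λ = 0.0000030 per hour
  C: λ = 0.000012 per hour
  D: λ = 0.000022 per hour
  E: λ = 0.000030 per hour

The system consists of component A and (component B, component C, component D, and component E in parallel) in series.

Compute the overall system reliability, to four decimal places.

R(A) = exp(−0.0000062 × 10000) = 0.939883
R(B) = exp(−0.0000030 × 10000) = 0.970446
R(C) = exp(−0.000012 × 10000) = 0.886920
R(D) = exp(−0.000022 × 10000) = 0.802519
R(E) = exp(−0.000030 × 10000) = 0.740818
Parallel (B, C, D, and E): 1 − (1 − 0.970446)(1 − 0.886920)(1 − 0.802519)(1 − 0.740818) = 0.999829
Series (A and [0.999829]): 0.939883 × 0.999829 = 0.9397

0.9397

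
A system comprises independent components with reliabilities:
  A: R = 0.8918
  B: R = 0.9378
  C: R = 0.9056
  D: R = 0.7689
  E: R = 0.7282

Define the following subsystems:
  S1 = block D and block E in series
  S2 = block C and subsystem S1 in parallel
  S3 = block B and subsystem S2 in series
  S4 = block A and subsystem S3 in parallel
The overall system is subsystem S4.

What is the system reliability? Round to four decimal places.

0.9891

Series (D and E): 0.768900 × 0.728200 = 0.559913
Parallel (C and [0.559913]): 1 − (1 − 0.905600)(1 − 0.559913) = 0.958456
Series (B and [0.958456]): 0.937800 × 0.958456 = 0.898840
Parallel (A and [0.898840]): 1 − (1 − 0.891800)(1 − 0.898840) = 0.9891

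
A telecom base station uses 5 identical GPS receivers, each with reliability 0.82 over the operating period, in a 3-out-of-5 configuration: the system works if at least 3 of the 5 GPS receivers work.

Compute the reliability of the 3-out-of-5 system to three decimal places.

0.956

R = Σ_{i=3}^{5} C(5,i) p^i (1−p)^{5−i} with p = 0.82
C(5,3)·0.82^3·0.18^2 = 0.17864
C(5,4)·0.82^4·0.18^1 = 0.40691
C(5,5)·0.82^5·0.18^0 = 0.37074
Sum = 0.956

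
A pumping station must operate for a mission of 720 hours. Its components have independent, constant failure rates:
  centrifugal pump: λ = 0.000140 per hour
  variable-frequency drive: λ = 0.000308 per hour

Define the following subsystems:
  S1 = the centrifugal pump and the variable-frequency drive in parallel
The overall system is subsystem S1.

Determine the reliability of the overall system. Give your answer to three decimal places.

R(centrifugal pump) = exp(−0.000140 × 720) = 0.90411
R(variable-frequency drive) = exp(−0.000308 × 720) = 0.80111
Parallel (centrifugal pump and variable-frequency drive): 1 − (1 − 0.90411)(1 − 0.80111) = 0.981

0.981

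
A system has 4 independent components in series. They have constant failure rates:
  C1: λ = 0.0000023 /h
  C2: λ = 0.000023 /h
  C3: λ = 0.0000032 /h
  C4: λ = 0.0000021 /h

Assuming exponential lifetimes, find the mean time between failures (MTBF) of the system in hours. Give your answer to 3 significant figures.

32700

Series of exponential components: λ_sys = Σ λ_i
λ_sys = 0.0000023 + 0.000023 + 0.0000032 + 0.0000021 = 3.0600e-05 /h
MTBF = 1 / λ_sys = 32700 h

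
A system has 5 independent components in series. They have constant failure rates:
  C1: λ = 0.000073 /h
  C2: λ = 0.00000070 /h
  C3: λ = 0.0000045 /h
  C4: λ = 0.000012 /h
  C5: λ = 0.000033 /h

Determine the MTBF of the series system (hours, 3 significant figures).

8120

Series of exponential components: λ_sys = Σ λ_i
λ_sys = 0.000073 + 0.00000070 + 0.0000045 + 0.000012 + 0.000033 = 1.2320e-04 /h
MTBF = 1 / λ_sys = 8120 h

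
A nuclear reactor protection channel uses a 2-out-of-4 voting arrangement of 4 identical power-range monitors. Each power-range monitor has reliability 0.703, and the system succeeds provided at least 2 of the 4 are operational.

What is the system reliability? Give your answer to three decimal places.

0.919

R = Σ_{i=2}^{4} C(4,i) p^i (1−p)^{4−i} with p = 0.703
C(4,2)·0.703^2·0.297^2 = 0.26156
C(4,3)·0.703^3·0.297^1 = 0.41275
C(4,4)·0.703^4·0.297^0 = 0.24424
Sum = 0.919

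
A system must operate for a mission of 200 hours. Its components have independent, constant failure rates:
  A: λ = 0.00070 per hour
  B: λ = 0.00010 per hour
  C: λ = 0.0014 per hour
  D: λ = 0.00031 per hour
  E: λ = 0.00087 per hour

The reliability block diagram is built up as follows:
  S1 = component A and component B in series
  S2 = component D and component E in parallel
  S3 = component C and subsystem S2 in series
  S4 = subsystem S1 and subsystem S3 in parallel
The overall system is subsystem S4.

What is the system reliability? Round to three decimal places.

0.963

R(A) = exp(−0.00070 × 200) = 0.86936
R(B) = exp(−0.00010 × 200) = 0.98020
R(C) = exp(−0.0014 × 200) = 0.75578
R(D) = exp(−0.00031 × 200) = 0.93988
R(E) = exp(−0.00087 × 200) = 0.84030
Series (A and B): 0.86936 × 0.98020 = 0.85215
Parallel (D and E): 1 − (1 − 0.93988)(1 − 0.84030) = 0.99040
Series (C and [0.99040]): 0.75578 × 0.99040 = 0.74852
Parallel ([0.85215] and [0.74852]): 1 − (1 − 0.85215)(1 − 0.74852) = 0.963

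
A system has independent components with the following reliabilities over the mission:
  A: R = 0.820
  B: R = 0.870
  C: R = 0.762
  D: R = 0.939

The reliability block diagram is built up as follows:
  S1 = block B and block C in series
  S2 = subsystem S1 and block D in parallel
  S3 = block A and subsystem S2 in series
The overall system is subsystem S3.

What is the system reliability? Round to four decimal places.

0.8031

Series (B and C): 0.870000 × 0.762000 = 0.662940
Parallel ([0.662940] and D): 1 − (1 − 0.662940)(1 − 0.939000) = 0.979439
Series (A and [0.979439]): 0.820000 × 0.979439 = 0.8031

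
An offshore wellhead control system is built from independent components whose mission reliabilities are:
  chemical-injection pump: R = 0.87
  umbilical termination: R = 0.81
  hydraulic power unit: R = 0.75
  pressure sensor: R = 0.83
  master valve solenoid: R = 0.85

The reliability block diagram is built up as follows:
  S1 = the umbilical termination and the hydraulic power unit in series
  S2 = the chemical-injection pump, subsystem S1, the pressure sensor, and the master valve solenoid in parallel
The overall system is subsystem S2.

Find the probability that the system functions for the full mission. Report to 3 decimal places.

0.999

Series (umbilical termination and hydraulic power unit): 0.81000 × 0.75000 = 0.60750
Parallel (chemical-injection pump, [0.60750], pressure sensor, and master valve solenoid): 1 − (1 − 0.87000)(1 − 0.60750)(1 − 0.83000)(1 − 0.85000) = 0.999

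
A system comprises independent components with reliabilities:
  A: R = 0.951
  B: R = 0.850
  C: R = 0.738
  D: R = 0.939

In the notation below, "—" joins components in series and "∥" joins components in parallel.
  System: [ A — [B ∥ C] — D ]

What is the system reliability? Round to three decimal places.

Parallel (B and C): 1 − (1 − 0.85000)(1 − 0.73800) = 0.96070
Series (A, [0.96070], and D): 0.95100 × 0.96070 × 0.93900 = 0.858

0.858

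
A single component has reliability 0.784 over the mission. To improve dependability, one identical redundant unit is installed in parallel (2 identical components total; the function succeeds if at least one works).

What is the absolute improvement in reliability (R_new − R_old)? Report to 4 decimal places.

0.1693

R_before = 0.784
R_after = 1 − (1 − 0.784)^2 = 0.9533
ΔR = 0.9533 − 0.784 = 0.1693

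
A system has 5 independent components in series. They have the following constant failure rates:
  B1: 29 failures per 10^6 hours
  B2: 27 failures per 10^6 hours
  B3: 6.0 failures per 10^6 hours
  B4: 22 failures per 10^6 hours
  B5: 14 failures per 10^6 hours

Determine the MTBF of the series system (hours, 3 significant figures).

Series of exponential components: λ_sys = Σ λ_i
λ_sys = 0.000029 + 0.000027 + 0.0000060 + 0.000022 + 0.000014 = 9.8000e-05 /h
MTBF = 1 / λ_sys = 10200 h

10200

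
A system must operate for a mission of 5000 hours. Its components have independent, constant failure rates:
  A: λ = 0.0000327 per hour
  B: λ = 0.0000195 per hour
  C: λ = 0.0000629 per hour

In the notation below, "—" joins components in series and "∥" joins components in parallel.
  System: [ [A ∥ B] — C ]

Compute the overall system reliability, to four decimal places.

0.7199

R(A) = exp(−0.0000327 × 5000) = 0.849166
R(B) = exp(−0.0000195 × 5000) = 0.907102
R(C) = exp(−0.0000629 × 5000) = 0.730154
Parallel (A and B): 1 − (1 − 0.849166)(1 − 0.907102) = 0.985988
Series ([0.985988] and C): 0.985988 × 0.730154 = 0.7199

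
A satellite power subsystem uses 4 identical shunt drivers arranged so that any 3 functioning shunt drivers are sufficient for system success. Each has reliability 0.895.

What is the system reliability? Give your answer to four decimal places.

R = Σ_{i=3}^{4} C(4,i) p^i (1−p)^{4−i} with p = 0.895
C(4,3)·0.895^3·0.105^1 = 0.301105
C(4,4)·0.895^4·0.105^0 = 0.641641
Sum = 0.9427

0.9427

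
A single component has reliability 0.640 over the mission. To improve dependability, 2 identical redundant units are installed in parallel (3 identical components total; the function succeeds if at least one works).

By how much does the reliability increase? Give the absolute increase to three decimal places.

0.313

R_before = 0.640
R_after = 1 − (1 − 0.640)^3 = 0.953
ΔR = 0.953 − 0.640 = 0.313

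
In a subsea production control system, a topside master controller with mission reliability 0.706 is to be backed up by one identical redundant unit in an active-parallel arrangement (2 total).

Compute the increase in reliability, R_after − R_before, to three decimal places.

0.208

R_before = 0.706
R_after = 1 − (1 − 0.706)^2 = 0.914
ΔR = 0.914 − 0.706 = 0.208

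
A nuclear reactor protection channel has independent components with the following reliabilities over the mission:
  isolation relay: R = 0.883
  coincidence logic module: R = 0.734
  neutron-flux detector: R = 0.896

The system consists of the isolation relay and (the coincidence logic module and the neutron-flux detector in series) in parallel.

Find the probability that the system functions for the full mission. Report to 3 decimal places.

Series (coincidence logic module and neutron-flux detector): 0.73400 × 0.89600 = 0.65766
Parallel (isolation relay and [0.65766]): 1 − (1 − 0.88300)(1 − 0.65766) = 0.960

0.960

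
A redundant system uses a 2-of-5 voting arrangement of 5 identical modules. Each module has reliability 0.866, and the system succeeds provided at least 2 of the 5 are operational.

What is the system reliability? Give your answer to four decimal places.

R = Σ_{i=2}^{5} C(5,i) p^i (1−p)^{5−i} with p = 0.866
C(5,2)·0.866^2·0.134^3 = 0.018045
C(5,3)·0.866^3·0.134^2 = 0.116617
C(5,4)·0.866^4·0.134^1 = 0.376831
C(5,5)·0.866^5·0.134^0 = 0.487068
Sum = 0.9986

0.9986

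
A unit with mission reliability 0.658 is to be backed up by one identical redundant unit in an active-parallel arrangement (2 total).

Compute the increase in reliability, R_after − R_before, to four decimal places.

R_before = 0.658
R_after = 1 − (1 − 0.658)^2 = 0.8830
ΔR = 0.8830 − 0.658 = 0.2250

0.2250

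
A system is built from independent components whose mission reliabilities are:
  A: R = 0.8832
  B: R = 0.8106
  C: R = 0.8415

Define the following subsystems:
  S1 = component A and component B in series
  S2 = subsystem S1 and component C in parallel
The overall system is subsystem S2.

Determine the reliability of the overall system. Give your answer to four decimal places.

0.9550

Series (A and B): 0.883200 × 0.810600 = 0.715922
Parallel ([0.715922] and C): 1 − (1 − 0.715922)(1 − 0.841500) = 0.9550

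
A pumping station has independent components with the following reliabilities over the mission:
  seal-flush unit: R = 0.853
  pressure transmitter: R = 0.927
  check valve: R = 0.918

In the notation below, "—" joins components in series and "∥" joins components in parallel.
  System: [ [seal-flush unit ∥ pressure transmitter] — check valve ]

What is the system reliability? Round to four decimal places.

Parallel (seal-flush unit and pressure transmitter): 1 − (1 − 0.853000)(1 − 0.927000) = 0.989269
Series ([0.989269] and check valve): 0.989269 × 0.918000 = 0.9081

0.9081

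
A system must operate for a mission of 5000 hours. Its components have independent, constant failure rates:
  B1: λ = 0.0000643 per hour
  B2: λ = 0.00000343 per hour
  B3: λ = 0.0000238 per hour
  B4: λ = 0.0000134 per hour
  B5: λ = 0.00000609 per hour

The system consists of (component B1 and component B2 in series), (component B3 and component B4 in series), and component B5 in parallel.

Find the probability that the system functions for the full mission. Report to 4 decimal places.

0.9985

R(B1) = exp(−0.0000643 × 5000) = 0.725061
R(B2) = exp(−0.00000343 × 5000) = 0.982996
R(B3) = exp(−0.0000238 × 5000) = 0.887808
R(B4) = exp(−0.0000134 × 5000) = 0.935195
R(B5) = exp(−0.00000609 × 5000) = 0.970009
Series (B1 and B2): 0.725061 × 0.982996 = 0.712732
Series (B3 and B4): 0.887808 × 0.935195 = 0.830274
Parallel ([0.712732], [0.830274], and B5): 1 − (1 − 0.712732)(1 − 0.830274)(1 − 0.970009) = 0.9985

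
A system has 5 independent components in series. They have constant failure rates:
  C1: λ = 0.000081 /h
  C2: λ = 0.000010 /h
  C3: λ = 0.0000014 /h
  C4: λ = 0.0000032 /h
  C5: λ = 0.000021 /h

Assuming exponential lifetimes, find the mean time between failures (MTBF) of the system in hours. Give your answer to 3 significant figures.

8580

Series of exponential components: λ_sys = Σ λ_i
λ_sys = 0.000081 + 0.000010 + 0.0000014 + 0.0000032 + 0.000021 = 1.1660e-04 /h
MTBF = 1 / λ_sys = 8580 h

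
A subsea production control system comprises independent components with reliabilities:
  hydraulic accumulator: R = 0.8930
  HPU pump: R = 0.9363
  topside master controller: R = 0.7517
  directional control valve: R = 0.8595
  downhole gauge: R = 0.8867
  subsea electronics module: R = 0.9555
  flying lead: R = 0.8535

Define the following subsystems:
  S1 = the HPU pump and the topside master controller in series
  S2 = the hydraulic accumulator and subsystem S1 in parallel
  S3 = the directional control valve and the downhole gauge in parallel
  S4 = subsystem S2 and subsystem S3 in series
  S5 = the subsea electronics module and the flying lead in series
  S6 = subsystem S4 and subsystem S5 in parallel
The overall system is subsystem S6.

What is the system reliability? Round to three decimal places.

0.991

Series (HPU pump and topside master controller): 0.93630 × 0.75170 = 0.70382
Parallel (hydraulic accumulator and [0.70382]): 1 − (1 − 0.89300)(1 − 0.70382) = 0.96831
Parallel (directional control valve and downhole gauge): 1 − (1 − 0.85950)(1 − 0.88670) = 0.98408
Series ([0.96831] and [0.98408]): 0.96831 × 0.98408 = 0.95289
Series (subsea electronics module and flying lead): 0.95550 × 0.85350 = 0.81552
Parallel ([0.95289] and [0.81552]): 1 − (1 − 0.95289)(1 − 0.81552) = 0.991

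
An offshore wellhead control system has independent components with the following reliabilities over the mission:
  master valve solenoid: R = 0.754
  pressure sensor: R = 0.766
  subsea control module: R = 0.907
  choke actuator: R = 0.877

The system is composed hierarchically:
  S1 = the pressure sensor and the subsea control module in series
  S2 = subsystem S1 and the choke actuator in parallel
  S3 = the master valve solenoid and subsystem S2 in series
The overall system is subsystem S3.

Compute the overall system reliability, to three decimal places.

Series (pressure sensor and subsea control module): 0.76600 × 0.90700 = 0.69476
Parallel ([0.69476] and choke actuator): 1 − (1 − 0.69476)(1 − 0.87700) = 0.96246
Series (master valve solenoid and [0.96246]): 0.75400 × 0.96246 = 0.726

0.726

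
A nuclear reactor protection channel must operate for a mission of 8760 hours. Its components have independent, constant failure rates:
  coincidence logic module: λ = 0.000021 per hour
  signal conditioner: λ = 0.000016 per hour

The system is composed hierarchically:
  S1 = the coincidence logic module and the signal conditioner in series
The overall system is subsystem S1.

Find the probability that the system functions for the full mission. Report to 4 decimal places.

0.7232

R(coincidence logic module) = exp(−0.000021 × 8760) = 0.831969
R(signal conditioner) = exp(−0.000016 × 8760) = 0.869219
Series (coincidence logic module and signal conditioner): 0.831969 × 0.869219 = 0.7232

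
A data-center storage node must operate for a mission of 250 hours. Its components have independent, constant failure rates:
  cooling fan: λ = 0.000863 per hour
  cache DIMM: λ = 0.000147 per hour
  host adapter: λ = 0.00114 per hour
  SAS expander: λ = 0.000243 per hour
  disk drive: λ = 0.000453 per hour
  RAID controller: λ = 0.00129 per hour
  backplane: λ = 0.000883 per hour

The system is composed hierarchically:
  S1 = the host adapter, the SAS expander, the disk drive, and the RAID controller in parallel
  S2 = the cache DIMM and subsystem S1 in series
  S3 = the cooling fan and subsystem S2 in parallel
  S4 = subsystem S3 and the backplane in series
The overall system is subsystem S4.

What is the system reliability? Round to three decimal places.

R(cooling fan) = exp(−0.000863 × 250) = 0.80594
R(cache DIMM) = exp(−0.000147 × 250) = 0.96392
R(host adapter) = exp(−0.00114 × 250) = 0.75201
R(SAS expander) = exp(−0.000243 × 250) = 0.94106
R(disk drive) = exp(−0.000453 × 250) = 0.89293
R(RAID controller) = exp(−0.00129 × 250) = 0.72434
R(backplane) = exp(−0.000883 × 250) = 0.80192
Parallel (host adapter, SAS expander, disk drive, and RAID controller): 1 − (1 − 0.75201)(1 − 0.94106)(1 − 0.89293)(1 − 0.72434) = 0.99957
Series (cache DIMM and [0.99957]): 0.96392 × 0.99957 = 0.96351
Parallel (cooling fan and [0.96351]): 1 − (1 − 0.80594)(1 − 0.96351) = 0.99292
Series ([0.99292] and backplane): 0.99292 × 0.80192 = 0.796

0.796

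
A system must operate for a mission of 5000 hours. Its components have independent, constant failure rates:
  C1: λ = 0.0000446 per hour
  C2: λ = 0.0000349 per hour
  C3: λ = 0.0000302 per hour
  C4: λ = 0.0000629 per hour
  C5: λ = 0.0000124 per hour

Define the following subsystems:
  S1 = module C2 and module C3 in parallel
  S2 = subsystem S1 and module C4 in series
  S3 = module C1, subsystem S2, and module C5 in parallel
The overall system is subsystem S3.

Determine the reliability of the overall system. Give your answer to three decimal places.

0.997

R(C1) = exp(−0.0000446 × 5000) = 0.80011
R(C2) = exp(−0.0000349 × 5000) = 0.83988
R(C3) = exp(−0.0000302 × 5000) = 0.85985
R(C4) = exp(−0.0000629 × 5000) = 0.73015
R(C5) = exp(−0.0000124 × 5000) = 0.93988
Parallel (C2 and C3): 1 − (1 − 0.83988)(1 − 0.85985) = 0.97756
Series ([0.97756] and C4): 0.97756 × 0.73015 = 0.71377
Parallel (C1, [0.71377], and C5): 1 − (1 − 0.80011)(1 − 0.71377)(1 − 0.93988) = 0.997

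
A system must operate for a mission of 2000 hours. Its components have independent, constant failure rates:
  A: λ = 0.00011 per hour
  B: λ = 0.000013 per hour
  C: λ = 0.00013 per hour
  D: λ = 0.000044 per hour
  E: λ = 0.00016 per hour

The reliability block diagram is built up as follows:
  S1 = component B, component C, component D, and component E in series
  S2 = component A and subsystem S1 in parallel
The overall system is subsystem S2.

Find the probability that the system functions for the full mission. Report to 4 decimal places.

R(A) = exp(−0.00011 × 2000) = 0.802519
R(B) = exp(−0.000013 × 2000) = 0.974335
R(C) = exp(−0.00013 × 2000) = 0.771052
R(D) = exp(−0.000044 × 2000) = 0.915761
R(E) = exp(−0.00016 × 2000) = 0.726149
Series (B, C, D, and E): 0.974335 × 0.771052 × 0.915761 × 0.726149 = 0.499574
Parallel (A and [0.499574]): 1 − (1 − 0.802519)(1 − 0.499574) = 0.9012

0.9012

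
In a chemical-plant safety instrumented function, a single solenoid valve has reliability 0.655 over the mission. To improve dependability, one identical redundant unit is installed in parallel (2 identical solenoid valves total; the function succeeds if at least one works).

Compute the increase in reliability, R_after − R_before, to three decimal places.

0.226

R_before = 0.655
R_after = 1 − (1 − 0.655)^2 = 0.881
ΔR = 0.881 − 0.655 = 0.226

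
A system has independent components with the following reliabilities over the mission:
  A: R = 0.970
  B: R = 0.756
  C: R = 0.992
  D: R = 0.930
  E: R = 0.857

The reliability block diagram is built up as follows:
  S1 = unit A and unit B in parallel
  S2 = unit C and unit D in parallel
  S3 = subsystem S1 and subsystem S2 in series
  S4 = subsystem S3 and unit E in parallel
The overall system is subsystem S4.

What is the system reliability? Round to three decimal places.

Parallel (A and B): 1 − (1 − 0.97000)(1 − 0.75600) = 0.99268
Parallel (C and D): 1 − (1 − 0.99200)(1 − 0.93000) = 0.99944
Series ([0.99268] and [0.99944]): 0.99268 × 0.99944 = 0.99212
Parallel ([0.99212] and E): 1 − (1 − 0.99212)(1 − 0.85700) = 0.999

0.999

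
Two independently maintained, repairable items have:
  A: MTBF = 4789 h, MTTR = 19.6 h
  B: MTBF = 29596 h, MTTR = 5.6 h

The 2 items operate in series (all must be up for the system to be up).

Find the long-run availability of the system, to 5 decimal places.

A(A) = MTBF/(MTBF+MTTR) = 4789/(4789+19.6) = 0.995924
A(B) = MTBF/(MTBF+MTTR) = 29596/(29596+5.6) = 0.999811
Series availability: 0.995924 × 0.999811 = 0.99574

0.99574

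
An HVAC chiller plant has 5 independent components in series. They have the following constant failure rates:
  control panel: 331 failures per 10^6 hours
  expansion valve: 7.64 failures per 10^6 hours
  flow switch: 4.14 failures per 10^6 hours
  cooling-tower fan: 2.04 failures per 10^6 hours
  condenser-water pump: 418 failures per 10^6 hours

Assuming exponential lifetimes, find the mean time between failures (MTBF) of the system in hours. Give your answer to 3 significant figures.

Series of exponential components: λ_sys = Σ λ_i
λ_sys = 0.000331 + 0.00000764 + 0.00000414 + 0.00000204 + 0.000418 = 7.6282e-04 /h
MTBF = 1 / λ_sys = 1310 h

1310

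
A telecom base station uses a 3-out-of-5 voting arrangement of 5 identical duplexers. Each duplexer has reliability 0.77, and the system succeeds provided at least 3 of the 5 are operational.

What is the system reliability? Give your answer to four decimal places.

R = Σ_{i=3}^{5} C(5,i) p^i (1−p)^{5−i} with p = 0.77
C(5,3)·0.77^3·0.23^2 = 0.241506
C(5,4)·0.77^4·0.23^1 = 0.404260
C(5,5)·0.77^5·0.23^0 = 0.270678
Sum = 0.9164

0.9164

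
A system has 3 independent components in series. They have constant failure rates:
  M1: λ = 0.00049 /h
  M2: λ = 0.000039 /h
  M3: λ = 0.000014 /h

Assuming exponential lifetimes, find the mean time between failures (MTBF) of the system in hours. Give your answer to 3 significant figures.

Series of exponential components: λ_sys = Σ λ_i
λ_sys = 0.00049 + 0.000039 + 0.000014 = 5.4300e-04 /h
MTBF = 1 / λ_sys = 1840 h

1840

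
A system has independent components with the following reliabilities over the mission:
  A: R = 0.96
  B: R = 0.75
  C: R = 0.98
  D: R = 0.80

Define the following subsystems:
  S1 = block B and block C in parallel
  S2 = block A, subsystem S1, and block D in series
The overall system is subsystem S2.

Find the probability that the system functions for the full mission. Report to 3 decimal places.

0.764

Parallel (B and C): 1 − (1 − 0.75000)(1 − 0.98000) = 0.99500
Series (A, [0.99500], and D): 0.96000 × 0.99500 × 0.80000 = 0.764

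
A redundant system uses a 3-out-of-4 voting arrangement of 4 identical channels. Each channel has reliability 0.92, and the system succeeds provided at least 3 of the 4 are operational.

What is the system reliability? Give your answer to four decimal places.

0.9656

R = Σ_{i=3}^{4} C(4,i) p^i (1−p)^{4−i} with p = 0.92
C(4,3)·0.92^3·0.08^1 = 0.249180
C(4,4)·0.92^4·0.08^0 = 0.716393
Sum = 0.9656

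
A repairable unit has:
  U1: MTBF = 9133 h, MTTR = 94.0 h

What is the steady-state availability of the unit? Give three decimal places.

A(U1) = MTBF/(MTBF+MTTR) = 9133/(9133+94.0) = 0.990

0.990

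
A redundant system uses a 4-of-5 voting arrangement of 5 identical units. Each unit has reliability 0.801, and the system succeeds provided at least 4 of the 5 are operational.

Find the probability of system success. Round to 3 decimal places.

R = Σ_{i=4}^{5} C(5,i) p^i (1−p)^{5−i} with p = 0.801
C(5,4)·0.801^4·0.199^1 = 0.40959
C(5,5)·0.801^5·0.199^0 = 0.32973
Sum = 0.739

0.739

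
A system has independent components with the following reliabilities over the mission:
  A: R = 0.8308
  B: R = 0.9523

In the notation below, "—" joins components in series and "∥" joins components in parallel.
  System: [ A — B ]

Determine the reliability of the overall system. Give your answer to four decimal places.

Series (A and B): 0.830800 × 0.952300 = 0.7912

0.7912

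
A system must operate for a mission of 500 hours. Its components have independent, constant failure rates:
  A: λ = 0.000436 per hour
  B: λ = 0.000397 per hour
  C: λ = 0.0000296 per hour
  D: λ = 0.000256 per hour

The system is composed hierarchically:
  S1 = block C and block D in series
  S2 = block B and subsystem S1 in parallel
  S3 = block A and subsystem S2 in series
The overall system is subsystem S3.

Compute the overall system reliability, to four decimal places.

0.7849

R(A) = exp(−0.000436 × 500) = 0.804125
R(B) = exp(−0.000397 × 500) = 0.819960
R(C) = exp(−0.0000296 × 500) = 0.985309
R(D) = exp(−0.000256 × 500) = 0.879853
Series (C and D): 0.985309 × 0.879853 = 0.866927
Parallel (B and [0.866927]): 1 − (1 − 0.819960)(1 − 0.866927) = 0.976042
Series (A and [0.976042]): 0.804125 × 0.976042 = 0.7849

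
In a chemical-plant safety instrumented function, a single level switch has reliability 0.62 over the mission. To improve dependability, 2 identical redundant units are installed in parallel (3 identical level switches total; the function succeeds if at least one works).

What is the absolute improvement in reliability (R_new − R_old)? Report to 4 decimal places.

0.3251

R_before = 0.62
R_after = 1 − (1 − 0.62)^3 = 0.9451
ΔR = 0.9451 − 0.62 = 0.3251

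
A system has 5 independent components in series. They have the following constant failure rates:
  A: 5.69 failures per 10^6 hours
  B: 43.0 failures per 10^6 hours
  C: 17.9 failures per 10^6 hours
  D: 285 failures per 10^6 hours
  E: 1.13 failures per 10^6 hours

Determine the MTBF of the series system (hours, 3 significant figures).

2840

Series of exponential components: λ_sys = Σ λ_i
λ_sys = 0.00000569 + 0.0000430 + 0.0000179 + 0.000285 + 0.00000113 = 3.5272e-04 /h
MTBF = 1 / λ_sys = 2840 h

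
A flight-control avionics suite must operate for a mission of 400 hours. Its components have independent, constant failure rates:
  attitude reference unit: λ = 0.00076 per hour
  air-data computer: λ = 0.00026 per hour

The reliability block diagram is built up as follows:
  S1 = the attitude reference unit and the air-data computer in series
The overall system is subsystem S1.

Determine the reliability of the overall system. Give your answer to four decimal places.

R(attitude reference unit) = exp(−0.00076 × 400) = 0.737861
R(air-data computer) = exp(−0.00026 × 400) = 0.901225
Series (attitude reference unit and air-data computer): 0.737861 × 0.901225 = 0.6650

0.6650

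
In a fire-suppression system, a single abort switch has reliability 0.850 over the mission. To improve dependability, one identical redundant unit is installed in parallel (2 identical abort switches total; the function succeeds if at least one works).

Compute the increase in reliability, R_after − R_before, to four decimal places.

R_before = 0.850
R_after = 1 − (1 − 0.850)^2 = 0.9775
ΔR = 0.9775 − 0.850 = 0.1275

0.1275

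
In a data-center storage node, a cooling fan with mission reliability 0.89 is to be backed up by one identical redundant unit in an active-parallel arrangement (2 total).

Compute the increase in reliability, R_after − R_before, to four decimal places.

0.0979

R_before = 0.89
R_after = 1 − (1 − 0.89)^2 = 0.9879
ΔR = 0.9879 − 0.89 = 0.0979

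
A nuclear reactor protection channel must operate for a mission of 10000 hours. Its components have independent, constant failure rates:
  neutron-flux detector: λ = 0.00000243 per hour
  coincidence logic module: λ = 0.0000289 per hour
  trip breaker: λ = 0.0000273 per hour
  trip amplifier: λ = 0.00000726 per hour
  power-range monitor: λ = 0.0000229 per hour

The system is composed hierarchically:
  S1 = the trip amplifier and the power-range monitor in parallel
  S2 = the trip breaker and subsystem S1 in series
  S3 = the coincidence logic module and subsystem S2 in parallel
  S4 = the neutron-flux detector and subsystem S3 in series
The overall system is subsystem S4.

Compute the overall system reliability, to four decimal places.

0.9148

R(neutron-flux detector) = exp(−0.00000243 × 10000) = 0.975993
R(coincidence logic module) = exp(−0.0000289 × 10000) = 0.749012
R(trip breaker) = exp(−0.0000273 × 10000) = 0.761093
R(trip amplifier) = exp(−0.00000726 × 10000) = 0.929973
R(power-range monitor) = exp(−0.0000229 × 10000) = 0.795329
Parallel (trip amplifier and power-range monitor): 1 − (1 − 0.929973)(1 − 0.795329) = 0.985668
Series (trip breaker and [0.985668]): 0.761093 × 0.985668 = 0.750185
Parallel (coincidence logic module and [0.750185]): 1 − (1 − 0.749012)(1 − 0.750185) = 0.937299
Series (neutron-flux detector and [0.937299]): 0.975993 × 0.937299 = 0.9148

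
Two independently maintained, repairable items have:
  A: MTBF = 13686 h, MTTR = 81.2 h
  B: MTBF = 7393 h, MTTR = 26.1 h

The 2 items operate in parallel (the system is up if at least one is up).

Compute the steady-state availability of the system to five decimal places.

A(A) = MTBF/(MTBF+MTTR) = 13686/(13686+81.2) = 0.994102
A(B) = MTBF/(MTBF+MTTR) = 7393/(7393+26.1) = 0.996482
Parallel availability: 1 − (1 − 0.994102)(1 − 0.996482) = 0.99998

0.99998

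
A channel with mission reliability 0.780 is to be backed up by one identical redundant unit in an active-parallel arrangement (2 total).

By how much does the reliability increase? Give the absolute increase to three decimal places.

R_before = 0.780
R_after = 1 − (1 − 0.780)^2 = 0.952
ΔR = 0.952 − 0.780 = 0.172

0.172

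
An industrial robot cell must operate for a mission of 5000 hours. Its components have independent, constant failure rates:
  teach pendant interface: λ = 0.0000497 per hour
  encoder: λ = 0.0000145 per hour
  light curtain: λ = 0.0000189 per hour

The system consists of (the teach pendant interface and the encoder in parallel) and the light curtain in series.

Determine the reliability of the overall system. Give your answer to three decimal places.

0.896

R(teach pendant interface) = exp(−0.0000497 × 5000) = 0.77997
R(encoder) = exp(−0.0000145 × 5000) = 0.93007
R(light curtain) = exp(−0.0000189 × 5000) = 0.90983
Parallel (teach pendant interface and encoder): 1 − (1 − 0.77997)(1 − 0.93007) = 0.98461
Series ([0.98461] and light curtain): 0.98461 × 0.90983 = 0.896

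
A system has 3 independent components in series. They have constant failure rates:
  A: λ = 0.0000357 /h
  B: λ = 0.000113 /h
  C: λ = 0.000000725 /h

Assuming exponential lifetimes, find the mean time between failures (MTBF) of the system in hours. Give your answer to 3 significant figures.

6690

Series of exponential components: λ_sys = Σ λ_i
λ_sys = 0.0000357 + 0.000113 + 0.000000725 = 1.4942e-04 /h
MTBF = 1 / λ_sys = 6690 h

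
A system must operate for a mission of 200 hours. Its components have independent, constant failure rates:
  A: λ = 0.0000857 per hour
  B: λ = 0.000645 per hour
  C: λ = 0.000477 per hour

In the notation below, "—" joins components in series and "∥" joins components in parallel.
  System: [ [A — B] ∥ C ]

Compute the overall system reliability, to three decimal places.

0.988

R(A) = exp(−0.0000857 × 200) = 0.98301
R(B) = exp(−0.000645 × 200) = 0.87897
R(C) = exp(−0.000477 × 200) = 0.90901
Series (A and B): 0.98301 × 0.87897 = 0.86404
Parallel ([0.86404] and C): 1 − (1 − 0.86404)(1 − 0.90901) = 0.988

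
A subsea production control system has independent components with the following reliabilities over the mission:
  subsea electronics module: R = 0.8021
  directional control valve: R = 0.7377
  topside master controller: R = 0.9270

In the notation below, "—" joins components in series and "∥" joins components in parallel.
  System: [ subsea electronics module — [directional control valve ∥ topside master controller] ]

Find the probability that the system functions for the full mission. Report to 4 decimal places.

0.7867

Parallel (directional control valve and topside master controller): 1 − (1 − 0.737700)(1 − 0.927000) = 0.980852
Series (subsea electronics module and [0.980852]): 0.802100 × 0.980852 = 0.7867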